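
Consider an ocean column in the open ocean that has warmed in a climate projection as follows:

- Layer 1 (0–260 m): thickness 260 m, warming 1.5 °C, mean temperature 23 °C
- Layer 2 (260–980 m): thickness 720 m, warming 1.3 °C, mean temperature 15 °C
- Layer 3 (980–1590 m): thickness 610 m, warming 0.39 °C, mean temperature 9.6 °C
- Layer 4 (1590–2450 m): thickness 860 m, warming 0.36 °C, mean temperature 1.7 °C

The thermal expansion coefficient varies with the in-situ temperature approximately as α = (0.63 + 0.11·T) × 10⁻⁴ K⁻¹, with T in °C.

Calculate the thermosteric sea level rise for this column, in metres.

Layer 1: α = (0.63 + 0.11×23)×10⁻⁴ = 3.16×10⁻⁴ K⁻¹
Layer 2: α = (0.63 + 0.11×15)×10⁻⁴ = 2.28×10⁻⁴ K⁻¹
Layer 3: α = (0.63 + 0.11×9.6)×10⁻⁴ = 1.686×10⁻⁴ K⁻¹
Layer 4: α = (0.63 + 0.11×1.7)×10⁻⁴ = 0.817×10⁻⁴ K⁻¹
0–260 m: 1.5 × 260 × 3.16×10⁻⁴ = 0.12324 m
Layer 2: 720 × 2.28×10⁻⁴ × 1.3 = 0.213408 m
610 × 1.686×10⁻⁴ × 0.39 = 0.04010994 m
860 × 0.817×10⁻⁴ × 0.36 = 0.02529432 m
Δh = 0.12324 + 0.213408 + 0.04010994 + 0.02529432 = 0.40205226 m ≈ 0.402 m

about 0.402 m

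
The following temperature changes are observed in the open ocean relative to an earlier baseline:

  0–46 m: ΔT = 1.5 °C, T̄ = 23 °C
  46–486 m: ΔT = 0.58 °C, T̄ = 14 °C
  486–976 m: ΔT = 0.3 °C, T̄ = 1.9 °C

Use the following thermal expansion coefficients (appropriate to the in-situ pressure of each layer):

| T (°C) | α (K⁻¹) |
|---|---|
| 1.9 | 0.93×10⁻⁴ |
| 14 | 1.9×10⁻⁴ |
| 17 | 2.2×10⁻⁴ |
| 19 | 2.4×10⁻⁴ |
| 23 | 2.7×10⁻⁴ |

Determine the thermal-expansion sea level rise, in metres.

Layer 1 at 23 °C → α = 2.7×10⁻⁴ K⁻¹
Layer 2 at 14 °C → α = 1.9×10⁻⁴ K⁻¹
Layer 3 at 1.9 °C → α = 0.93×10⁻⁴ K⁻¹
Layer 1: 2.7×10⁻⁴ × 1.5 × 46 = 0.01863 m
440 × 0.58 × 1.9×10⁻⁴ = 0.048488 m
0.3 × 490 × 0.93×10⁻⁴ = 0.013671 m
Δh = 0.01863 + 0.048488 + 0.013671 = 0.080789 m

Δh ≈ 0.0808 m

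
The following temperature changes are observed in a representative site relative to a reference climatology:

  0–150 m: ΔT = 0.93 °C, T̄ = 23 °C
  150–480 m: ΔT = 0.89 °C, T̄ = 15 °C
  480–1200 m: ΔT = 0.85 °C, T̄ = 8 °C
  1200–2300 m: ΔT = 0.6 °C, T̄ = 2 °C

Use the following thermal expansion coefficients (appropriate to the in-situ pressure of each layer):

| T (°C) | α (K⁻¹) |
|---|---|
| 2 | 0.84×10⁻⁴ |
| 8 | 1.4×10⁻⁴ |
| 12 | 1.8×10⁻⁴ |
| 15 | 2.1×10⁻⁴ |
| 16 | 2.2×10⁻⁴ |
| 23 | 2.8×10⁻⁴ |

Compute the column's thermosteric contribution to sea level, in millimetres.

Δh ≈ 242 mm

Layer 1 at 23 °C → α = 2.8×10⁻⁴ K⁻¹
Layer 2 at 15 °C → α = 2.1×10⁻⁴ K⁻¹
Layer 3 at 8 °C → α = 1.4×10⁻⁴ K⁻¹
Layer 4 at 2 °C → α = 0.84×10⁻⁴ K⁻¹
2.8×10⁻⁴ × 0.93 × 150 = 0.03906 m
150–480 m: 2.1×10⁻⁴ × 330 × 0.89 = 0.061677 m
Layer 3: 1.4×10⁻⁴ × 0.85 × 720 = 0.08568 m
Layer 4: 0.6 × 0.84×10⁻⁴ × 1100 = 0.05544 m
Δh = 0.03906 + 0.061677 + 0.08568 + 0.05544 = 0.241857 m ≈ 242 mm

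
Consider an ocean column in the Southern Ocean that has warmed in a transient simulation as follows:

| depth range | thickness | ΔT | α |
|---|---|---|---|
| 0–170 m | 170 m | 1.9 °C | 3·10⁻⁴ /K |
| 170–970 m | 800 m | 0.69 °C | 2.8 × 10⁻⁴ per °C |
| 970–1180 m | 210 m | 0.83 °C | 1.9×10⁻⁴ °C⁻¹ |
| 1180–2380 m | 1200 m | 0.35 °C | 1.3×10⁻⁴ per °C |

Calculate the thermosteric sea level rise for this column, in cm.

170 × 1.9 × 3×10⁻⁴ = 0.09690 m
170–970 m: 800 × 2.8×10⁻⁴ × 0.69 = 0.15456 m
210 × 1.9×10⁻⁴ × 0.83 = 0.033117 m
1180–2380 m: 1.3×10⁻⁴ × 0.35 × 1200 = 0.05460 m
Δh = 0.09690 + 0.15456 + 0.033117 + 0.05460 = 0.339177 m

Δh ≈ 33.9 cm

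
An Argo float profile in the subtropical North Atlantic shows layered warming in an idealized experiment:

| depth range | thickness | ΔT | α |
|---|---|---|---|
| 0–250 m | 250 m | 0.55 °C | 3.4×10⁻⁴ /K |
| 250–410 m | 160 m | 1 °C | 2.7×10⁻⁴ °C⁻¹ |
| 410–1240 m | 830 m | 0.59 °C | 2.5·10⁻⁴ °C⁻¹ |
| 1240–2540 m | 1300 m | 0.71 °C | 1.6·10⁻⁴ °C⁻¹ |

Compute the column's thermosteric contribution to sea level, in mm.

Δh ≈ 360 mm

3.4×10⁻⁴ × 0.55 × 250 = 0.04675 m
160 × 2.7×10⁻⁴ × 1 = 0.04320 m
2.5×10⁻⁴ × 0.59 × 830 = 0.122425 m
1240–2540 m: 1.6×10⁻⁴ × 1300 × 0.71 = 0.14768 m
Δh = 0.04675 + 0.04320 + 0.122425 + 0.14768 = 0.360055 m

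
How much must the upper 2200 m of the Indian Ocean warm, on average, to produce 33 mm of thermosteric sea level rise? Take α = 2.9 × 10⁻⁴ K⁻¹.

about 0.052 °C

ΔT = Δh/(αH) = 0.033 / (2.9×10⁻⁴ × 2200) ≈ 0.05172 °C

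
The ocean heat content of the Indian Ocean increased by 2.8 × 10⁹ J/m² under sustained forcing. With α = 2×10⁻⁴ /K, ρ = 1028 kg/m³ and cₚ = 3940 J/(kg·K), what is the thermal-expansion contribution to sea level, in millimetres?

about 140 mm

Δh = αQ/(ρcₚ) = 2×10⁻⁴ × 2.8×10⁹ / (1028 × 3940) ≈ 0.13826 m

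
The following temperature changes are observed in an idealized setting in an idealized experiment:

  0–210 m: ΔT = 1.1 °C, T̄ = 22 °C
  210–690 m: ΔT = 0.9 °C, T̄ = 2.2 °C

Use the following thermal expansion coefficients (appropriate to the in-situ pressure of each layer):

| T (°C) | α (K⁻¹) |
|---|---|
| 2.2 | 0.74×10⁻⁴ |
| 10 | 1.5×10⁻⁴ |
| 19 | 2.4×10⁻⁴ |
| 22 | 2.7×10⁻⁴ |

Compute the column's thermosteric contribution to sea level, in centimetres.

9.43 cm of thermosteric rise

Layer 1 at 22 °C → α = 2.7×10⁻⁴ K⁻¹
Layer 2 at 2.2 °C → α = 0.74×10⁻⁴ K⁻¹
Layer 1: 2.7×10⁻⁴ × 210 × 1.1 = 0.06237 m
Layer 2: 0.74×10⁻⁴ × 0.9 × 480 = 0.031968 m
Δh = 0.06237 + 0.031968 = 0.094338 m ≈ 9.43 cm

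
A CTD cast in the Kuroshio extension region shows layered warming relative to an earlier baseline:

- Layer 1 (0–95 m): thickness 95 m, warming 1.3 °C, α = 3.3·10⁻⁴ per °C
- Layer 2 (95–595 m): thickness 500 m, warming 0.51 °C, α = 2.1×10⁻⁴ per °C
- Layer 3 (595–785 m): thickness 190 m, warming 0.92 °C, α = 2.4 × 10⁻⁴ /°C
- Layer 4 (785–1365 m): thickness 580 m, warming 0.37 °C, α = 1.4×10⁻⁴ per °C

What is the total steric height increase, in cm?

0–95 m: 3.3×10⁻⁴ × 95 × 1.3 = 0.040755 m
Layer 2: 500 × 2.1×10⁻⁴ × 0.51 = 0.05355 m
Layer 3: 0.92 × 2.4×10⁻⁴ × 190 = 0.041952 m
785–1365 m: 0.37 × 580 × 1.4×10⁻⁴ = 0.030044 m
Δh = 0.040755 + 0.05355 + 0.041952 + 0.030044 = 0.166301 m

about 16.6 cm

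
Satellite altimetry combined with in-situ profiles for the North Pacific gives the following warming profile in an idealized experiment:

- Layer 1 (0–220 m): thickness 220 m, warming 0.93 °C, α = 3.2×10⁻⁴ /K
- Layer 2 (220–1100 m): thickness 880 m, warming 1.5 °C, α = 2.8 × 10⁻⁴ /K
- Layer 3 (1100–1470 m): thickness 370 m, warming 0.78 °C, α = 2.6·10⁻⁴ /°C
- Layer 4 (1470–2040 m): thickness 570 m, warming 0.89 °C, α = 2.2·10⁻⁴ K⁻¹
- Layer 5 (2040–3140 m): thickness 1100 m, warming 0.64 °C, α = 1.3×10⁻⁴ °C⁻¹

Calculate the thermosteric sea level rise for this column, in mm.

220 × 3.2×10⁻⁴ × 0.93 = 0.065472 m
Layer 2: 2.8×10⁻⁴ × 880 × 1.5 = 0.36960 m
Layer 3: 0.78 × 2.6×10⁻⁴ × 370 = 0.075036 m
1470–2040 m: 0.89 × 570 × 2.2×10⁻⁴ = 0.111606 m
Layer 5: 0.64 × 1100 × 1.3×10⁻⁴ = 0.09152 m
Δh = 0.065472 + 0.36960 + 0.075036 + 0.111606 + 0.09152 = 0.713234 m

about 710 mm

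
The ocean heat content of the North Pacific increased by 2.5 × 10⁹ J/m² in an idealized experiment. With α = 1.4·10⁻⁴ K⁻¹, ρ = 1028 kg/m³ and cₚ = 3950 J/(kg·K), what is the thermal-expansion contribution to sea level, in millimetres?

Δh = αQ/(ρcₚ) = 1.4×10⁻⁴ × 2.5×10⁹ / (1028 × 3950) ≈ 0.086194 m

86.2 mm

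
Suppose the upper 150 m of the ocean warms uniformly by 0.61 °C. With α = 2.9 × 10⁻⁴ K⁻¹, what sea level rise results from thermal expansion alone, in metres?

Δh = αΔT·H = 2.9×10⁻⁴ × 0.61 × 150 = 0.026535 m

0.0265 m of thermosteric rise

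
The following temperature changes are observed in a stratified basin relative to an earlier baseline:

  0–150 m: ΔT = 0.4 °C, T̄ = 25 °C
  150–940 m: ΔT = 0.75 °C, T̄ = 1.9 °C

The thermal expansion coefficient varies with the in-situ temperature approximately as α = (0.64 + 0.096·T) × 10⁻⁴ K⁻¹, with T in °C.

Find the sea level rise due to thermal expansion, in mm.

Δh ≈ 67 mm

Layer 1: α = (0.64 + 0.096×25)×10⁻⁴ = 3.04×10⁻⁴ K⁻¹
Layer 2: α = (0.64 + 0.096×1.9)×10⁻⁴ = 0.8224×10⁻⁴ K⁻¹
0–150 m: 0.4 × 3.04×10⁻⁴ × 150 = 0.01824 m
150–940 m: 0.75 × 790 × 0.8224×10⁻⁴ = 0.0487272 m
Δh = 0.01824 + 0.0487272 = 0.0669672 m ≈ 67 mm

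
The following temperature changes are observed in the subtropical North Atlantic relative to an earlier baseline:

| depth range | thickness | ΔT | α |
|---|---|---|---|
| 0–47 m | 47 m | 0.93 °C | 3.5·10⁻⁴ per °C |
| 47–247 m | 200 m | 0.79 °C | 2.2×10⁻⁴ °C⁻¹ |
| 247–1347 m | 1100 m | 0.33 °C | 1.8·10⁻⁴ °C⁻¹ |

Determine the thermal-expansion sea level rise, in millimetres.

Δh ≈ 115 mm

0–47 m: 3.5×10⁻⁴ × 47 × 0.93 = 0.0152985 m
47–247 m: 2.2×10⁻⁴ × 200 × 0.79 = 0.03476 m
1.8×10⁻⁴ × 0.33 × 1100 = 0.06534 m
Δh = 0.0152985 + 0.03476 + 0.06534 = 0.1153985 m ≈ 115 mm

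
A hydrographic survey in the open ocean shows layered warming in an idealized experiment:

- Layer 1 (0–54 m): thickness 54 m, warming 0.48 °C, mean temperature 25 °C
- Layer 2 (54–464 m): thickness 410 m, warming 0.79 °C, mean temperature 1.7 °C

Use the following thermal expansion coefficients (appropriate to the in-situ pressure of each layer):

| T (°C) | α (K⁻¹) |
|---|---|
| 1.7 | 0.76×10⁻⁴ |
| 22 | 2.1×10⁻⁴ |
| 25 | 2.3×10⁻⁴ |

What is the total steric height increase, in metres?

0.0306 m of thermosteric rise

Layer 1 at 25 °C → α = 2.3×10⁻⁴ K⁻¹
Layer 2 at 1.7 °C → α = 0.76×10⁻⁴ K⁻¹
54 × 0.48 × 2.3×10⁻⁴ = 0.0059616 m
Layer 2: 0.76×10⁻⁴ × 410 × 0.79 = 0.0246164 m
Δh = 0.0059616 + 0.0246164 = 0.030578 m ≈ 0.0306 m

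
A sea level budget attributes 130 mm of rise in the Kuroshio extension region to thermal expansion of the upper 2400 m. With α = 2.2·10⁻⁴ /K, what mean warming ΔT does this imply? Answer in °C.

ΔT = Δh/(αH) = 0.13 / (2.2×10⁻⁴ × 2400) ≈ 0.2462 °C

about 0.246 °C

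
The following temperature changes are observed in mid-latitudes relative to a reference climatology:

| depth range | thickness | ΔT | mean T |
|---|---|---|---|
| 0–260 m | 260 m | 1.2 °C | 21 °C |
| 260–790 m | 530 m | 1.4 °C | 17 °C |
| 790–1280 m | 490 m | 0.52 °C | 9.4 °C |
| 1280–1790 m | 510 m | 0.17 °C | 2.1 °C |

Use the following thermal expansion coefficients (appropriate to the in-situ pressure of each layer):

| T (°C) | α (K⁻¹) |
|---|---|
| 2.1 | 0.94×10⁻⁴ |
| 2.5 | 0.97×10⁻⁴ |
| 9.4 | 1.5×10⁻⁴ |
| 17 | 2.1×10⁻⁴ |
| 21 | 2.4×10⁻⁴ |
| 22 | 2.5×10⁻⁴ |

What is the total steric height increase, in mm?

277 mm

Layer 1 at 21 °C → α = 2.4×10⁻⁴ K⁻¹
Layer 2 at 17 °C → α = 2.1×10⁻⁴ K⁻¹
Layer 3 at 9.4 °C → α = 1.5×10⁻⁴ K⁻¹
Layer 4 at 2.1 °C → α = 0.94×10⁻⁴ K⁻¹
Layer 1: 1.2 × 2.4×10⁻⁴ × 260 = 0.07488 m
Layer 2: 530 × 1.4 × 2.1×10⁻⁴ = 0.15582 m
Layer 3: 1.5×10⁻⁴ × 490 × 0.52 = 0.03822 m
Layer 4: 0.17 × 510 × 0.94×10⁻⁴ = 0.0081498 m
Δh = 0.07488 + 0.15582 + 0.03822 + 0.0081498 = 0.2770698 m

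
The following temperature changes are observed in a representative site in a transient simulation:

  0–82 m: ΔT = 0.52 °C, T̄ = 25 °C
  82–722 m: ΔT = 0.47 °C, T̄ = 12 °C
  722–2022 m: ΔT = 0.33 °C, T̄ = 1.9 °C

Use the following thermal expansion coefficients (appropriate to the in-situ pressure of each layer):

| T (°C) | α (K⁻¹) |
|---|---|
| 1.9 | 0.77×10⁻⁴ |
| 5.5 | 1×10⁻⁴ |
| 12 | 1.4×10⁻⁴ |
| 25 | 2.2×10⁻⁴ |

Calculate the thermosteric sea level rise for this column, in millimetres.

Δh = 84.5 mm

Layer 1 at 25 °C → α = 2.2×10⁻⁴ K⁻¹
Layer 2 at 12 °C → α = 1.4×10⁻⁴ K⁻¹
Layer 3 at 1.9 °C → α = 0.77×10⁻⁴ K⁻¹
Layer 1: 82 × 2.2×10⁻⁴ × 0.52 = 0.0093808 m
82–722 m: 1.4×10⁻⁴ × 0.47 × 640 = 0.042112 m
Layer 3: 0.33 × 1300 × 0.77×10⁻⁴ = 0.033033 m
Δh = 0.0093808 + 0.042112 + 0.033033 = 0.0845258 m ≈ 84.5 mm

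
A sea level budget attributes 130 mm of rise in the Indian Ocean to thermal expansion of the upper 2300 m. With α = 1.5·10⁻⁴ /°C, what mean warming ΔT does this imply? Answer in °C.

ΔT = Δh/(αH) = 0.13 / (1.5×10⁻⁴ × 2300) ≈ 0.3768 °C

0.377 °C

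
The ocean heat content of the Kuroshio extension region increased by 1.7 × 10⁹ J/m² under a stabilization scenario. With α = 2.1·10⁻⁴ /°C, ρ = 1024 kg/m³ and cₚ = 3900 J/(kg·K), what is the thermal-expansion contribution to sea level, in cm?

Δh ≈ 8.9 cm

Δh = αQ/(ρcₚ) = 2.1×10⁻⁴ × 1.7×10⁹ / (1024 × 3900) ≈ 0.089393 m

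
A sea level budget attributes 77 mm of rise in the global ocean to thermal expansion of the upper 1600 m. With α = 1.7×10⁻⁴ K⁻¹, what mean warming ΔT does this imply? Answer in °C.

ΔT = Δh/(αH) = 0.077 / (1.7×10⁻⁴ × 1600) ≈ 0.2831 °C

about 0.283 °C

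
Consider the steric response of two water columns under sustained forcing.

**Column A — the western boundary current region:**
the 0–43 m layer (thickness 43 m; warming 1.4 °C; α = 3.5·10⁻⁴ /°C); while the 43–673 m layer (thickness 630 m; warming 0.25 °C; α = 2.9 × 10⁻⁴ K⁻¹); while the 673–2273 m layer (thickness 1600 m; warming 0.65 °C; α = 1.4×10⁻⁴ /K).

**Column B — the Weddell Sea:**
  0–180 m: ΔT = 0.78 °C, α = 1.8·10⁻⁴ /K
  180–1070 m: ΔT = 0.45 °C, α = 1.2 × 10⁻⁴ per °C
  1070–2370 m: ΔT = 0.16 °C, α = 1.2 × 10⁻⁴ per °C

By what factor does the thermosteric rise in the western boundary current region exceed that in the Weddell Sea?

2.2

A Layer 1: 1.4 × 3.5×10⁻⁴ × 43 = 0.02107 m
A 0.25 × 2.9×10⁻⁴ × 630 = 0.045675 m
A 673–2273 m: 1600 × 1.4×10⁻⁴ × 0.65 = 0.14560 m
A total: 0.212345 m
B 180 × 1.8×10⁻⁴ × 0.78 = 0.025272 m
B 180–1070 m: 0.45 × 890 × 1.2×10⁻⁴ = 0.04806 m
B 1300 × 0.16 × 1.2×10⁻⁴ = 0.02496 m
B total: 0.098292 m
Ratio: 0.212345 / 0.098292 ≈ 2.160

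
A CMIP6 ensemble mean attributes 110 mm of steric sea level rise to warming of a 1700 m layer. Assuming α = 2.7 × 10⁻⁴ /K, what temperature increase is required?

ΔT ≈ 0.24 K

ΔT = Δh/(αH) = 0.11 / (2.7×10⁻⁴ × 1700) ≈ 0.2397 K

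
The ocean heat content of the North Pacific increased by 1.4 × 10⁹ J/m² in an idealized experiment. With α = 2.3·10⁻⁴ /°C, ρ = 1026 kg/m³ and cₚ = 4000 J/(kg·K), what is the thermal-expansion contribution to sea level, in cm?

Δh ≈ 7.8 cm

Δh = αQ/(ρcₚ) = 2.3×10⁻⁴ × 1.4×10⁹ / (1026 × 4000) ≈ 0.07846 m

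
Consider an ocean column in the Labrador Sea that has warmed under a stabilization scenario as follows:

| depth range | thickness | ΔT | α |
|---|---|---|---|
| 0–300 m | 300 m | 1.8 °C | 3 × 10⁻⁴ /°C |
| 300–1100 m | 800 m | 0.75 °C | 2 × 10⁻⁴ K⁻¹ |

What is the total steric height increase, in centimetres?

Δh = 28.2 cm

Layer 1: 3×10⁻⁴ × 1.8 × 300 = 0.16200 m
Layer 2: 800 × 2×10⁻⁴ × 0.75 = 0.12000 m
Δh = 0.16200 + 0.12000 = 0.28200 m ≈ 28.2 cm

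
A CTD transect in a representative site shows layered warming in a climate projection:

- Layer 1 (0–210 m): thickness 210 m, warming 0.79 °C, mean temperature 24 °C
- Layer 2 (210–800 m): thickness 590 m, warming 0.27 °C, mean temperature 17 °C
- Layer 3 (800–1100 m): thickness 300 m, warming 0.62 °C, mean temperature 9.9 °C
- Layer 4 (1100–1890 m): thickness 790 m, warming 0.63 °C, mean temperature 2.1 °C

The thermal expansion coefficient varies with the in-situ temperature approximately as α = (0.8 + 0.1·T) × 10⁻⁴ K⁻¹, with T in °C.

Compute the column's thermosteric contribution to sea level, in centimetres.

Layer 1: α = (0.8 + 0.1×24)×10⁻⁴ = 3.2×10⁻⁴ K⁻¹
Layer 2: α = (0.8 + 0.1×17)×10⁻⁴ = 2.5×10⁻⁴ K⁻¹
Layer 3: α = (0.8 + 0.1×9.9)×10⁻⁴ = 1.79×10⁻⁴ K⁻¹
Layer 4: α = (0.8 + 0.1×2.1)×10⁻⁴ = 1.01×10⁻⁴ K⁻¹
0.79 × 3.2×10⁻⁴ × 210 = 0.053088 m
210–800 m: 0.27 × 2.5×10⁻⁴ × 590 = 0.039825 m
Layer 3: 300 × 0.62 × 1.79×10⁻⁴ = 0.033294 m
1100–1890 m: 1.01×10⁻⁴ × 0.63 × 790 = 0.0502677 m
Δh = 0.053088 + 0.039825 + 0.033294 + 0.0502677 = 0.1764747 m

18 cm of thermosteric rise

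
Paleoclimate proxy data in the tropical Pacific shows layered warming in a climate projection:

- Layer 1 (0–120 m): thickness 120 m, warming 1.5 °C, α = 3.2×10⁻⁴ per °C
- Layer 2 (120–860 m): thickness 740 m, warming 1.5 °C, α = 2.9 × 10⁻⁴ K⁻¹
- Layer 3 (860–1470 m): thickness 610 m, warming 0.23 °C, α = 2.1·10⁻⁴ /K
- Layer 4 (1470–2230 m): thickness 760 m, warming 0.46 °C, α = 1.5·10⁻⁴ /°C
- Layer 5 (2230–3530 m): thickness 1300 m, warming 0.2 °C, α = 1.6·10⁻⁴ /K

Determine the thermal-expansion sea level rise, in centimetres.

50.3 cm

1.5 × 120 × 3.2×10⁻⁴ = 0.05760 m
120–860 m: 1.5 × 740 × 2.9×10⁻⁴ = 0.32190 m
Layer 3: 610 × 0.23 × 2.1×10⁻⁴ = 0.029463 m
760 × 0.46 × 1.5×10⁻⁴ = 0.05244 m
1.6×10⁻⁴ × 0.2 × 1300 = 0.04160 m
Δh = 0.05760 + 0.32190 + 0.029463 + 0.05244 + 0.04160 = 0.503003 m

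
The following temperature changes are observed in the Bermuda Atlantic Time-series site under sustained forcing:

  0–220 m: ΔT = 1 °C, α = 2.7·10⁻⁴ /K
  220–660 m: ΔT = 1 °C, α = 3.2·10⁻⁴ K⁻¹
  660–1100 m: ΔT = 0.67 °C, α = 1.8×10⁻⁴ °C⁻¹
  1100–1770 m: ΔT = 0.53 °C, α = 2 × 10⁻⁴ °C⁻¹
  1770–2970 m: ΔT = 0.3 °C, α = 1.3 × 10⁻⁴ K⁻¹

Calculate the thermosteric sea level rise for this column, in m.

0.37 m of thermosteric rise

220 × 1 × 2.7×10⁻⁴ = 0.05940 m
Layer 2: 440 × 1 × 3.2×10⁻⁴ = 0.14080 m
440 × 0.67 × 1.8×10⁻⁴ = 0.053064 m
Layer 4: 670 × 0.53 × 2×10⁻⁴ = 0.07102 m
1200 × 0.3 × 1.3×10⁻⁴ = 0.04680 m
Δh = 0.05940 + 0.14080 + 0.053064 + 0.07102 + 0.04680 = 0.371084 m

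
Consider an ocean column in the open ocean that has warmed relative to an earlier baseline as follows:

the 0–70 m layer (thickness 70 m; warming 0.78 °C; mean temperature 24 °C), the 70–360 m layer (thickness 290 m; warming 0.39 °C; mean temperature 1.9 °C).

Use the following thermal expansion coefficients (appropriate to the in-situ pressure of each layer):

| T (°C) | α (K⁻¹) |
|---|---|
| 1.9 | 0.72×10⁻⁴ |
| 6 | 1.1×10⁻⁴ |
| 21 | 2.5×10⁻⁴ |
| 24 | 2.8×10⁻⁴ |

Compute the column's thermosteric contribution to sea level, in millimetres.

Layer 1 at 24 °C → α = 2.8×10⁻⁴ K⁻¹
Layer 2 at 1.9 °C → α = 0.72×10⁻⁴ K⁻¹
Layer 1: 70 × 0.78 × 2.8×10⁻⁴ = 0.015288 m
Layer 2: 0.72×10⁻⁴ × 0.39 × 290 = 0.0081432 m
Δh = 0.015288 + 0.0081432 = 0.0234312 m

23 mm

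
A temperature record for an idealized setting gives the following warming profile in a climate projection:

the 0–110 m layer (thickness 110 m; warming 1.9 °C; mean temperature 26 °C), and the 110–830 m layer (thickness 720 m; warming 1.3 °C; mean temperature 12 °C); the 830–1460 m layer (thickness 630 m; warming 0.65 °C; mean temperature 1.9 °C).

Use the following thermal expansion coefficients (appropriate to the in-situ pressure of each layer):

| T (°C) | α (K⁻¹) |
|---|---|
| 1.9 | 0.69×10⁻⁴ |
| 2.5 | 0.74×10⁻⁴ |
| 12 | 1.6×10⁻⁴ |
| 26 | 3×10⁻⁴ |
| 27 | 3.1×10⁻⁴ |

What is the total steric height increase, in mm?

Δh ≈ 241 mm

Layer 1 at 26 °C → α = 3×10⁻⁴ K⁻¹
Layer 2 at 12 °C → α = 1.6×10⁻⁴ K⁻¹
Layer 3 at 1.9 °C → α = 0.69×10⁻⁴ K⁻¹
3×10⁻⁴ × 1.9 × 110 = 0.06270 m
1.6×10⁻⁴ × 1.3 × 720 = 0.14976 m
0.65 × 630 × 0.69×10⁻⁴ = 0.0282555 m
Δh = 0.06270 + 0.14976 + 0.0282555 = 0.2407155 m ≈ 241 mm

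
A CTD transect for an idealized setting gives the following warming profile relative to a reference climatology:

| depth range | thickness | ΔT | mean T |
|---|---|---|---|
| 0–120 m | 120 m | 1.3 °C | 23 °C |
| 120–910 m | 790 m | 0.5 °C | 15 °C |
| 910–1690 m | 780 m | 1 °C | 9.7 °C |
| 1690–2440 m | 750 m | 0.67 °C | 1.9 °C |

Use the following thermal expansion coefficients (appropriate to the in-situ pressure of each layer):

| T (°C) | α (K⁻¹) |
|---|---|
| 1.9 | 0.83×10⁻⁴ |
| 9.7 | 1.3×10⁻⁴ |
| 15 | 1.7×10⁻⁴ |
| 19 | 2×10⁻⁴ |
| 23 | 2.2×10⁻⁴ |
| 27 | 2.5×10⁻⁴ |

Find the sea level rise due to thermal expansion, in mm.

about 245 mm

Layer 1 at 23 °C → α = 2.2×10⁻⁴ K⁻¹
Layer 2 at 15 °C → α = 1.7×10⁻⁴ K⁻¹
Layer 3 at 9.7 °C → α = 1.3×10⁻⁴ K⁻¹
Layer 4 at 1.9 °C → α = 0.83×10⁻⁴ K⁻¹
2.2×10⁻⁴ × 120 × 1.3 = 0.03432 m
120–910 m: 0.5 × 1.7×10⁻⁴ × 790 = 0.06715 m
Layer 3: 1.3×10⁻⁴ × 780 × 1 = 0.10140 m
Layer 4: 0.67 × 750 × 0.83×10⁻⁴ = 0.0417075 m
Δh = 0.03432 + 0.06715 + 0.10140 + 0.0417075 = 0.2445775 m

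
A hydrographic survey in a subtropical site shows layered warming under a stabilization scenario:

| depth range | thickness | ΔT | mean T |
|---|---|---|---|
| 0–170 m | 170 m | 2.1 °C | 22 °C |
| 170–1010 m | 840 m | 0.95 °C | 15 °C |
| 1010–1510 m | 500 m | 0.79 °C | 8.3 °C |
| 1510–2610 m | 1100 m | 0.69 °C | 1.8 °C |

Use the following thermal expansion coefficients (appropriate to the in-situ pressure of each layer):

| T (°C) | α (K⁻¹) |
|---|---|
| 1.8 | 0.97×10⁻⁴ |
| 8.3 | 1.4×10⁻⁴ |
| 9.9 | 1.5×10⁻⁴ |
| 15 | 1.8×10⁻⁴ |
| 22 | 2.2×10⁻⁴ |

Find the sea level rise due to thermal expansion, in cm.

35 cm

Layer 1 at 22 °C → α = 2.2×10⁻⁴ K⁻¹
Layer 2 at 15 °C → α = 1.8×10⁻⁴ K⁻¹
Layer 3 at 8.3 °C → α = 1.4×10⁻⁴ K⁻¹
Layer 4 at 1.8 °C → α = 0.97×10⁻⁴ K⁻¹
Layer 1: 2.2×10⁻⁴ × 2.1 × 170 = 0.07854 m
1.8×10⁻⁴ × 840 × 0.95 = 0.14364 m
1.4×10⁻⁴ × 500 × 0.79 = 0.05530 m
Layer 4: 0.97×10⁻⁴ × 1100 × 0.69 = 0.073623 m
Δh = 0.07854 + 0.14364 + 0.05530 + 0.073623 = 0.351103 m ≈ 35 cm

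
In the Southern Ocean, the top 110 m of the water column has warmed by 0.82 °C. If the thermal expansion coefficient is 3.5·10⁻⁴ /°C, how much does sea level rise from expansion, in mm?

Δh = 32 mm

Δh = αΔT·H = 3.5×10⁻⁴ × 0.82 × 110 = 0.03157 m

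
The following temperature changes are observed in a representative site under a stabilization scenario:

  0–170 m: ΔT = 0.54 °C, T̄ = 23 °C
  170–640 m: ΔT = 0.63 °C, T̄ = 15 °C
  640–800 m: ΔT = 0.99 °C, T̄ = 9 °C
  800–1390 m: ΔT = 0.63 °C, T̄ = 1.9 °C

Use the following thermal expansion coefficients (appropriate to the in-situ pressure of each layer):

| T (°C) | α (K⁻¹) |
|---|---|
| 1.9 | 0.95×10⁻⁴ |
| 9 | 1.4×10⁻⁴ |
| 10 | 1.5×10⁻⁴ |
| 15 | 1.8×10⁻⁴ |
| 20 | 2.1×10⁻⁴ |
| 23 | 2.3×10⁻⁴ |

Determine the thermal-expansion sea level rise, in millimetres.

Layer 1 at 23 °C → α = 2.3×10⁻⁴ K⁻¹
Layer 2 at 15 °C → α = 1.8×10⁻⁴ K⁻¹
Layer 3 at 9 °C → α = 1.4×10⁻⁴ K⁻¹
Layer 4 at 1.9 °C → α = 0.95×10⁻⁴ K⁻¹
0.54 × 170 × 2.3×10⁻⁴ = 0.021114 m
1.8×10⁻⁴ × 0.63 × 470 = 0.053298 m
Layer 3: 0.99 × 1.4×10⁻⁴ × 160 = 0.022176 m
Layer 4: 590 × 0.63 × 0.95×10⁻⁴ = 0.0353115 m
Δh = 0.021114 + 0.053298 + 0.022176 + 0.0353115 = 0.1318995 m

about 132 mm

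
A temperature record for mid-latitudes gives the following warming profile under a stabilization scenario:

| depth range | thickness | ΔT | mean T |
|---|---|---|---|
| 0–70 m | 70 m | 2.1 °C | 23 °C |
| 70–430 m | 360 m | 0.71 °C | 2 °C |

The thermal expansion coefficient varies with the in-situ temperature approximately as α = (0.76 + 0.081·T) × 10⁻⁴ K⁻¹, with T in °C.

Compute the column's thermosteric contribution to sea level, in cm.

about 6.21 cm

Layer 1: α = (0.76 + 0.081×23)×10⁻⁴ = 2.623×10⁻⁴ K⁻¹
Layer 2: α = (0.76 + 0.081×2)×10⁻⁴ = 0.922×10⁻⁴ K⁻¹
Layer 1: 70 × 2.1 × 2.623×10⁻⁴ = 0.0385581 m
Layer 2: 360 × 0.922×10⁻⁴ × 0.71 = 0.02356632 m
Δh = 0.0385581 + 0.02356632 = 0.06212442 m ≈ 6.21 cm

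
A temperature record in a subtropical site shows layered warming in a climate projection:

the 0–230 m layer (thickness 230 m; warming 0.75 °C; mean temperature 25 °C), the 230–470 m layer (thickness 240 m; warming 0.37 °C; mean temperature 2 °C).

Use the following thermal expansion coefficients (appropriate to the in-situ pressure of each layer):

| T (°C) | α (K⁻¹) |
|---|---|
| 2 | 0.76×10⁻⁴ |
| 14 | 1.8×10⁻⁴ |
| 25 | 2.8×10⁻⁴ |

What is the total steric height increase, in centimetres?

Δh = 5.5 cm

Layer 1 at 25 °C → α = 2.8×10⁻⁴ K⁻¹
Layer 2 at 2 °C → α = 0.76×10⁻⁴ K⁻¹
Layer 1: 230 × 2.8×10⁻⁴ × 0.75 = 0.04830 m
Layer 2: 0.37 × 240 × 0.76×10⁻⁴ = 0.0067488 m
Δh = 0.04830 + 0.0067488 = 0.0550488 m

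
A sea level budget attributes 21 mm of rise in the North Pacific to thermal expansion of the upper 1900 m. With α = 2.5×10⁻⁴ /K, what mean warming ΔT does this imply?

about 0.0442 K

ΔT = Δh/(αH) = 0.021 / (2.5×10⁻⁴ × 1900) ≈ 0.04421 K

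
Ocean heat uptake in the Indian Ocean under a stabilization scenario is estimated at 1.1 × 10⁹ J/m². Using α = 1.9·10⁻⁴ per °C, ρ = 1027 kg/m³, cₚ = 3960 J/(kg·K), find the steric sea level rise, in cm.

Δh = αQ/(ρcₚ) = 1.9×10⁻⁴ × 1.1×10⁹ / (1027 × 3960) ≈ 0.05139 m

Δh ≈ 5.1 cm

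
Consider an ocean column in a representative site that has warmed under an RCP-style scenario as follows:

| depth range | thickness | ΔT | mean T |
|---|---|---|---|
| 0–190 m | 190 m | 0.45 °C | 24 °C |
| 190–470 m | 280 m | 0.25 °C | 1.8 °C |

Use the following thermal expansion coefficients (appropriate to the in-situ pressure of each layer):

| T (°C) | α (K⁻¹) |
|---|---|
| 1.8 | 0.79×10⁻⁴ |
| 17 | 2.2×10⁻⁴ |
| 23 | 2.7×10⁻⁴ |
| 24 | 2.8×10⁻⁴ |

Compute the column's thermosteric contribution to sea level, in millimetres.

Layer 1 at 24 °C → α = 2.8×10⁻⁴ K⁻¹
Layer 2 at 1.8 °C → α = 0.79×10⁻⁴ K⁻¹
2.8×10⁻⁴ × 190 × 0.45 = 0.02394 m
190–470 m: 0.25 × 280 × 0.79×10⁻⁴ = 0.00553 m
Δh = 0.02394 + 0.00553 = 0.02947 m

29 mm of thermosteric rise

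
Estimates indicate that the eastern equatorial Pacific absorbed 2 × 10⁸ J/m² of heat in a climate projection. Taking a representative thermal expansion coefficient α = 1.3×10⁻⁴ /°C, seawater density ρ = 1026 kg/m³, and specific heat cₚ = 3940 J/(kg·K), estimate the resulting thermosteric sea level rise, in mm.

Δh = αQ/(ρcₚ) = 1.3×10⁻⁴ × 2×10⁸ / (1026 × 3940) ≈ 0.0064318 m

about 6.43 mm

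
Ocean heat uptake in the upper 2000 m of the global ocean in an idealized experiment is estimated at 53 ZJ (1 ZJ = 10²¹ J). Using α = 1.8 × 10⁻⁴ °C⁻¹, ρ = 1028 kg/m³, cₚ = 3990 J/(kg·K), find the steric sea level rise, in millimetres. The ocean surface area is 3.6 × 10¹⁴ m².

Δh ≈ 6.46 mm

Per unit area: Q = 53×10²¹ / (3.6×10¹⁴) ≈ 1.472×10⁸ J/m²
Δh = αQ/(ρcₚ) = 1.8×10⁻⁴ × 1.472×10⁸ / (1028 × 3990) ≈ 0.0064597 m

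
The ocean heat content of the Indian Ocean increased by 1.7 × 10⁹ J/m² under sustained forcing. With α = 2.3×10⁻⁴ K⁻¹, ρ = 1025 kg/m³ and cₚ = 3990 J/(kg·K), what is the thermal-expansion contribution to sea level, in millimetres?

Δh = αQ/(ρcₚ) = 2.3×10⁻⁴ × 1.7×10⁹ / (1025 × 3990) ≈ 0.095605 m

95.6 mm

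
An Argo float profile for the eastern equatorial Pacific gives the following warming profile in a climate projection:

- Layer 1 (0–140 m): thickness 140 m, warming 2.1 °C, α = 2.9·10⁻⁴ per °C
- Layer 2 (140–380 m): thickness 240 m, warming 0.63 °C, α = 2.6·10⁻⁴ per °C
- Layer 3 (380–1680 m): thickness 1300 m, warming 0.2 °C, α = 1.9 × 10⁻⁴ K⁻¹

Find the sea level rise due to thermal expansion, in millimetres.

174 mm

Layer 1: 2.1 × 140 × 2.9×10⁻⁴ = 0.08526 m
0.63 × 2.6×10⁻⁴ × 240 = 0.039312 m
Layer 3: 1.9×10⁻⁴ × 0.2 × 1300 = 0.04940 m
Δh = 0.08526 + 0.039312 + 0.04940 = 0.173972 m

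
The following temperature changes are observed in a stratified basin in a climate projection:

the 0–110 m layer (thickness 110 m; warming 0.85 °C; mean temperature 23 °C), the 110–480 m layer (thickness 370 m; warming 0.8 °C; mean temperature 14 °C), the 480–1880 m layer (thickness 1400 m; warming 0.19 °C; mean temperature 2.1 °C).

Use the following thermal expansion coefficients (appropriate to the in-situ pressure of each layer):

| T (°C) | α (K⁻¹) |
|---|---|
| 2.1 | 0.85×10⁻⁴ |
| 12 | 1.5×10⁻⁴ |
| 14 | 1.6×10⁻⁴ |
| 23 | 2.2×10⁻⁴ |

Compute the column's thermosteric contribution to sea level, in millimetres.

Layer 1 at 23 °C → α = 2.2×10⁻⁴ K⁻¹
Layer 2 at 14 °C → α = 1.6×10⁻⁴ K⁻¹
Layer 3 at 2.1 °C → α = 0.85×10⁻⁴ K⁻¹
110 × 0.85 × 2.2×10⁻⁴ = 0.02057 m
Layer 2: 1.6×10⁻⁴ × 0.8 × 370 = 0.04736 m
0.85×10⁻⁴ × 1400 × 0.19 = 0.02261 m
Δh = 0.02057 + 0.04736 + 0.02261 = 0.09054 m

Δh ≈ 91 mm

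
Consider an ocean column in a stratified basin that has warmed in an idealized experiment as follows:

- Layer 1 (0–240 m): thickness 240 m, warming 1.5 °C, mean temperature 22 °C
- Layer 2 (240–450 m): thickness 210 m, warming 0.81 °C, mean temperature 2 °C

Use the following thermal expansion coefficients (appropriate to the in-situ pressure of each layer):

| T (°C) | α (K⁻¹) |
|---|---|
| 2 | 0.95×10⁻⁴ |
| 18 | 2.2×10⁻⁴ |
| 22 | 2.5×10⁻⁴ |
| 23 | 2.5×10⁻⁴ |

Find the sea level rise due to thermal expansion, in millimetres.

Layer 1 at 22 °C → α = 2.5×10⁻⁴ K⁻¹
Layer 2 at 2 °C → α = 0.95×10⁻⁴ K⁻¹
Layer 1: 2.5×10⁻⁴ × 1.5 × 240 = 0.09000 m
0.81 × 0.95×10⁻⁴ × 210 = 0.0161595 m
Δh = 0.09000 + 0.0161595 = 0.1061595 m

about 106 mm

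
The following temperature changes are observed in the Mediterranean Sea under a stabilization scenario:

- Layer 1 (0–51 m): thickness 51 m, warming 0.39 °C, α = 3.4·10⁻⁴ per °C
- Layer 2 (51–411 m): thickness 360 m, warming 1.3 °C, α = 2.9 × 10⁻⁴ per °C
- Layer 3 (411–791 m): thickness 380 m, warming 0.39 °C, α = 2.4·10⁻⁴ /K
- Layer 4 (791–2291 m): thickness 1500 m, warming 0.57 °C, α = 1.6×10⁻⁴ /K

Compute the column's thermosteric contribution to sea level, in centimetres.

3.4×10⁻⁴ × 51 × 0.39 = 0.0067626 m
2.9×10⁻⁴ × 1.3 × 360 = 0.13572 m
411–791 m: 380 × 2.4×10⁻⁴ × 0.39 = 0.035568 m
Layer 4: 0.57 × 1.6×10⁻⁴ × 1500 = 0.13680 m
Δh = 0.0067626 + 0.13572 + 0.035568 + 0.13680 = 0.3148506 m

Δh ≈ 31.5 cm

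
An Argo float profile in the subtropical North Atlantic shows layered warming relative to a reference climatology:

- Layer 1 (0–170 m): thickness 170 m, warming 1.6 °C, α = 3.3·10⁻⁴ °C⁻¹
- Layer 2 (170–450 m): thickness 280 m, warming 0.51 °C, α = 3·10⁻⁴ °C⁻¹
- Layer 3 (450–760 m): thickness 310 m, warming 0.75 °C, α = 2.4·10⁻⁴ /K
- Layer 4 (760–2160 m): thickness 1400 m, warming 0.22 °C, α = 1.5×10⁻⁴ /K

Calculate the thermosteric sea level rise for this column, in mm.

Layer 1: 1.6 × 3.3×10⁻⁴ × 170 = 0.08976 m
3×10⁻⁴ × 280 × 0.51 = 0.04284 m
450–760 m: 310 × 2.4×10⁻⁴ × 0.75 = 0.05580 m
Layer 4: 1400 × 1.5×10⁻⁴ × 0.22 = 0.04620 m
Δh = 0.08976 + 0.04284 + 0.05580 + 0.04620 = 0.23460 m ≈ 235 mm

about 235 mm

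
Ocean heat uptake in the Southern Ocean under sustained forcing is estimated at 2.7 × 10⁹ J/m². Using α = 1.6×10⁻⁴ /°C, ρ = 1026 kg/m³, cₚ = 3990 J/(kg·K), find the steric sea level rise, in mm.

about 110 mm

Δh = αQ/(ρcₚ) = 1.6×10⁻⁴ × 2.7×10⁹ / (1026 × 3990) ≈ 0.10553 m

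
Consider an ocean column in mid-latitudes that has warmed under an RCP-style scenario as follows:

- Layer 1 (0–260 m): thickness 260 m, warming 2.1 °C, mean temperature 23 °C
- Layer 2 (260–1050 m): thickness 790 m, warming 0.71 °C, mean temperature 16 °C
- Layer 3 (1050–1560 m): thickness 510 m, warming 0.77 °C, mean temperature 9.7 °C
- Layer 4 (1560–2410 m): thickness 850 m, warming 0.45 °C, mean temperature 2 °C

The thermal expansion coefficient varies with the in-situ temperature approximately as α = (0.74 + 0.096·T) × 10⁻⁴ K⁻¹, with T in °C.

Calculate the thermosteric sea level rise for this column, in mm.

390 mm of thermosteric rise

Layer 1: α = (0.74 + 0.096×23)×10⁻⁴ = 2.948×10⁻⁴ K⁻¹
Layer 2: α = (0.74 + 0.096×16)×10⁻⁴ = 2.276×10⁻⁴ K⁻¹
Layer 3: α = (0.74 + 0.096×9.7)×10⁻⁴ = 1.6712×10⁻⁴ K⁻¹
Layer 4: α = (0.74 + 0.096×2)×10⁻⁴ = 0.932×10⁻⁴ K⁻¹
Layer 1: 2.1 × 2.948×10⁻⁴ × 260 = 0.1609608 m
260–1050 m: 0.71 × 2.276×10⁻⁴ × 790 = 0.12766084 m
Layer 3: 0.77 × 1.6712×10⁻⁴ × 510 = 0.065628024 m
1560–2410 m: 850 × 0.932×10⁻⁴ × 0.45 = 0.035649 m
Δh = 0.1609608 + 0.12766084 + 0.065628024 + 0.035649 = 0.389898664 m ≈ 390 mm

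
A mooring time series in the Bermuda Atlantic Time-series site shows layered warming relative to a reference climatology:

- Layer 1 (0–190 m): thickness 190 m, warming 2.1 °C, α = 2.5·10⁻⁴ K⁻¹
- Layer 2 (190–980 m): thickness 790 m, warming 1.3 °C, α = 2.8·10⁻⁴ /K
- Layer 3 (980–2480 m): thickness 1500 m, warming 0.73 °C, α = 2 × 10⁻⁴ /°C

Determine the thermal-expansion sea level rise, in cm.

Layer 1: 2.1 × 2.5×10⁻⁴ × 190 = 0.09975 m
190–980 m: 1.3 × 790 × 2.8×10⁻⁴ = 0.28756 m
2×10⁻⁴ × 1500 × 0.73 = 0.21900 m
Δh = 0.09975 + 0.28756 + 0.21900 = 0.60631 m

60.6 cm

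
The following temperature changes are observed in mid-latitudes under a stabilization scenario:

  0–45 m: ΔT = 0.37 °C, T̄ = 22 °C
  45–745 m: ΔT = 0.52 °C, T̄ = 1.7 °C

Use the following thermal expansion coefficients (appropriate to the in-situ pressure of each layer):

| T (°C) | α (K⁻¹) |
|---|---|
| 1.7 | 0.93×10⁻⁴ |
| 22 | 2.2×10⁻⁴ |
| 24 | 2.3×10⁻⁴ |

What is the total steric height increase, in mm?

Layer 1 at 22 °C → α = 2.2×10⁻⁴ K⁻¹
Layer 2 at 1.7 °C → α = 0.93×10⁻⁴ K⁻¹
45 × 2.2×10⁻⁴ × 0.37 = 0.003663 m
45–745 m: 700 × 0.52 × 0.93×10⁻⁴ = 0.033852 m
Δh = 0.003663 + 0.033852 = 0.037515 m

38 mm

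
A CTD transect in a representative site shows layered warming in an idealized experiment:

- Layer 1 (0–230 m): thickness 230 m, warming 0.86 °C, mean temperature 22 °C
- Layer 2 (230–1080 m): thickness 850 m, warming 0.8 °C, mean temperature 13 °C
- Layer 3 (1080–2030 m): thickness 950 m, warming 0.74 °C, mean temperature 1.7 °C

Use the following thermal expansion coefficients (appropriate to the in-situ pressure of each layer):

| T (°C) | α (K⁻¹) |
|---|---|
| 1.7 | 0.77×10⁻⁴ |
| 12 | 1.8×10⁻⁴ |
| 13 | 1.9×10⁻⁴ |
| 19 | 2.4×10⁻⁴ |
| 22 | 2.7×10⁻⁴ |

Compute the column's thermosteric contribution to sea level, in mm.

Layer 1 at 22 °C → α = 2.7×10⁻⁴ K⁻¹
Layer 2 at 13 °C → α = 1.9×10⁻⁴ K⁻¹
Layer 3 at 1.7 °C → α = 0.77×10⁻⁴ K⁻¹
Layer 1: 0.86 × 230 × 2.7×10⁻⁴ = 0.053406 m
Layer 2: 850 × 1.9×10⁻⁴ × 0.8 = 0.12920 m
Layer 3: 950 × 0.77×10⁻⁴ × 0.74 = 0.054131 m
Δh = 0.053406 + 0.12920 + 0.054131 = 0.236737 m

237 mm of thermosteric rise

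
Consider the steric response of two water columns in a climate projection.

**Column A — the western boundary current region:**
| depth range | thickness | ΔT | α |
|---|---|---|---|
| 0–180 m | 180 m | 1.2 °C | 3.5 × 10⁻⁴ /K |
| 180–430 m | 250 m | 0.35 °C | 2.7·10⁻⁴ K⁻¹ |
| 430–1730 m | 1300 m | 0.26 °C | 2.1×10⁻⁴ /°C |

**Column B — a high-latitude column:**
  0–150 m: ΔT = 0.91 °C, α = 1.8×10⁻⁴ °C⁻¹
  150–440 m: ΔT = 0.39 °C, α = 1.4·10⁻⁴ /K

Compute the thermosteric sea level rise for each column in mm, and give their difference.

A 0–180 m: 1.2 × 3.5×10⁻⁴ × 180 = 0.07560 m
A 250 × 0.35 × 2.7×10⁻⁴ = 0.023625 m
A 430–1730 m: 1300 × 2.1×10⁻⁴ × 0.26 = 0.07098 m
A total: 0.170205 m
B 0–150 m: 0.91 × 1.8×10⁻⁴ × 150 = 0.02457 m
B 290 × 1.4×10⁻⁴ × 0.39 = 0.015834 m
B total: 0.040404 m
Difference: 0.170205 − 0.040404 = 0.129801 m

Δh_A ≈ 170 mm, Δh_B ≈ 40 mm; difference ≈ 130 mm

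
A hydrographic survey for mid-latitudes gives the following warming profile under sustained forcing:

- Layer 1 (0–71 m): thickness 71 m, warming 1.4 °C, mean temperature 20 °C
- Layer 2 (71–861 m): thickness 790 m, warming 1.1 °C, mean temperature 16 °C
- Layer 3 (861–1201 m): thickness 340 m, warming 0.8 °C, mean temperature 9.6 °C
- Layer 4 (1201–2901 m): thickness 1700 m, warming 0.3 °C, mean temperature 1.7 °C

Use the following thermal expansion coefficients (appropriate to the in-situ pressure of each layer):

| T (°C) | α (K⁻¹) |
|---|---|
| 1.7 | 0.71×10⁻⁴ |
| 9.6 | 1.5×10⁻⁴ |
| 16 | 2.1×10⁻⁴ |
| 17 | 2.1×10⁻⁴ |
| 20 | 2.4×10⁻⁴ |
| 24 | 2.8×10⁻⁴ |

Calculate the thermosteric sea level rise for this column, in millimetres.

283 mm

Layer 1 at 20 °C → α = 2.4×10⁻⁴ K⁻¹
Layer 2 at 16 °C → α = 2.1×10⁻⁴ K⁻¹
Layer 3 at 9.6 °C → α = 1.5×10⁻⁴ K⁻¹
Layer 4 at 1.7 °C → α = 0.71×10⁻⁴ K⁻¹
Layer 1: 71 × 2.4×10⁻⁴ × 1.4 = 0.023856 m
1.1 × 790 × 2.1×10⁻⁴ = 0.18249 m
861–1201 m: 1.5×10⁻⁴ × 0.8 × 340 = 0.04080 m
0.71×10⁻⁴ × 1700 × 0.3 = 0.03621 m
Δh = 0.023856 + 0.18249 + 0.04080 + 0.03621 = 0.283356 m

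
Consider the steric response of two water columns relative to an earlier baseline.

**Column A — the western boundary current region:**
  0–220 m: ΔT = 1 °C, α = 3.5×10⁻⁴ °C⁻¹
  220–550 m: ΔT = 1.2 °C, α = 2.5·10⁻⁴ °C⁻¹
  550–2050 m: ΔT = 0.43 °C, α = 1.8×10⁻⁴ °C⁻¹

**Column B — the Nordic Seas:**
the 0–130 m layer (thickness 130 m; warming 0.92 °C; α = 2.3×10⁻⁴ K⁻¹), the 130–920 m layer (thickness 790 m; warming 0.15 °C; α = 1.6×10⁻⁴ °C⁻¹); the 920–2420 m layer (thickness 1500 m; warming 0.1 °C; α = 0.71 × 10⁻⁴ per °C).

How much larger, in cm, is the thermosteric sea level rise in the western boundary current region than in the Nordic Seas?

Δh_A − Δh_B ≈ 23.5 cm

A Layer 1: 1 × 220 × 3.5×10⁻⁴ = 0.07700 m
A 220–550 m: 1.2 × 330 × 2.5×10⁻⁴ = 0.09900 m
A 550–2050 m: 1.8×10⁻⁴ × 0.43 × 1500 = 0.11610 m
A total: 0.29210 m
B Layer 1: 2.3×10⁻⁴ × 130 × 0.92 = 0.027508 m
B Layer 2: 790 × 1.6×10⁻⁴ × 0.15 = 0.01896 m
B Layer 3: 1500 × 0.1 × 0.71×10⁻⁴ = 0.01065 m
B total: 0.057118 m
Difference: 0.29210 − 0.057118 = 0.234982 m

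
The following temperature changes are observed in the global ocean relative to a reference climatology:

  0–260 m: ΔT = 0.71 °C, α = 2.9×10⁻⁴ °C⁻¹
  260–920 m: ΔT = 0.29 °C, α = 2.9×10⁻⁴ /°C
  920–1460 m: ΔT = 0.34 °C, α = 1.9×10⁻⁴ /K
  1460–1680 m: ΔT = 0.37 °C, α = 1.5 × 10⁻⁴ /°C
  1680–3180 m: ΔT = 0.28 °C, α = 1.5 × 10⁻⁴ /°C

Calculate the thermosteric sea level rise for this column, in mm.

260 × 2.9×10⁻⁴ × 0.71 = 0.053534 m
Layer 2: 0.29 × 660 × 2.9×10⁻⁴ = 0.055506 m
Layer 3: 540 × 1.9×10⁻⁴ × 0.34 = 0.034884 m
0.37 × 220 × 1.5×10⁻⁴ = 0.01221 m
1500 × 1.5×10⁻⁴ × 0.28 = 0.06300 m
Δh = 0.053534 + 0.055506 + 0.034884 + 0.01221 + 0.06300 = 0.219134 m

Δh ≈ 220 mm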